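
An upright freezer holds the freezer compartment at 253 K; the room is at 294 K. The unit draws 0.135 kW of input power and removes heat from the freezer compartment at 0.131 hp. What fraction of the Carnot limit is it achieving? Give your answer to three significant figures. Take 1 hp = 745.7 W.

0.117

Converting, Q̇_C = 0.1310 hp = 0.09769 kW, so COP_actual = Q̇_C/Ẇ = 0.09769/0.1350 = 0.7236.
The reservoir spacing is ΔT = 294 − 253 = 41.00 K.
COP_Carnot = T_C/ΔT = 253.00/41.00 = 6.171.
η_II = COP_actual/COP_Carnot = 0.7236/6.171 = 0.1173.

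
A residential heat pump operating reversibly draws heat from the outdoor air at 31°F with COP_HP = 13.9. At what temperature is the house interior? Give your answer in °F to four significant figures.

COP_HP = T_H/(T_H − T_C) rearranges to T_H = COP·T_C/(COP − 1).
With T_C = 272.59 K, T_H = 13.9 × 272.59/12.90 = 293.73 K.
Converting, 293.73 K = 69.04°F.

69.04 °F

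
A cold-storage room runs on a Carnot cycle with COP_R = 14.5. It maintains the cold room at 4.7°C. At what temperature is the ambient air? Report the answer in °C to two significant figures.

COP_R = T_C/(T_H − T_C) gives T_H − T_C = T_C/COP.
With T_C = 277.85 K, T_H = 277.85 × (1 + 1/14.5) = 297.01 K.
Converting, 297.01 K = 23.86°C.

24 °C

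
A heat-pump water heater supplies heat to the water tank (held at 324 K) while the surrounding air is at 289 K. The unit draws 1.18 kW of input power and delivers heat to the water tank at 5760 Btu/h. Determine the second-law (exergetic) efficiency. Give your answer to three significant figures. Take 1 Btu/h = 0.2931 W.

0.155

Converting, Q̇_H = 5760 Btu/h = 1.688 kW, so COP_actual = Q̇_H/Ẇ = 1.688/1.180 = 1.431.
The reservoir spacing is ΔT = 324 − 289 = 35.00 K.
COP_Carnot = T_H/ΔT = 324.00/35.00 = 9.257.
η_II = COP_actual/COP_Carnot = 1.431/9.257 = 0.1546.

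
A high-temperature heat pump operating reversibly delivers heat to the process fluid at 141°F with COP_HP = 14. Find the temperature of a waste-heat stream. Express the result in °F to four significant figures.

COP_HP = T_H/(T_H − T_C) gives T_H − T_C = T_H/COP.
With T_H = 333.71 K, T_C = 333.71 × (1 − 1/14) = 309.87 K.
Converting, 309.87 K = 98.09°F.

98.10 °F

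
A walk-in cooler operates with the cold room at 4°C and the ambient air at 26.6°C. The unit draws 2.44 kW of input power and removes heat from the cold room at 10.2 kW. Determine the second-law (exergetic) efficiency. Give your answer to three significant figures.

COP_actual = Q̇_C/Ẇ = 10.20/2.440 = 4.180.
In absolute terms T_C = 277.15 K and T_H = 299.75 K, so ΔT = 22.60 K.
COP_Carnot = T_C/ΔT = 277.15/22.60 = 12.26.
η_II = COP_actual/COP_Carnot = 4.180/12.26 = 0.3409.

0.341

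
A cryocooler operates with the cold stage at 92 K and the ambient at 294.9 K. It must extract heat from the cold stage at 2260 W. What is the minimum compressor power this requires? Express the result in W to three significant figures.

4980 W

The reservoir spacing is ΔT = 294.9 − 92 = 202.9 K.
COP_Carnot = T_C/ΔT = 92.00/202.9 = 0.4534.
Ẇ_min = Q̇/COP_Carnot = 2260/0.4534 = 4984 W.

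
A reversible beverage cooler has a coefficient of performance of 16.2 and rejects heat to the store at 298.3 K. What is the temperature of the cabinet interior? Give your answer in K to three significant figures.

281 K

For a Carnot refrigerator COP_R = T_C/(T_H − T_C), so T_C = COP·T_H/(1 + COP).
With T_H = 298.30 K, T_C = 16.2 × 298.30/17.20 = 280.96 K.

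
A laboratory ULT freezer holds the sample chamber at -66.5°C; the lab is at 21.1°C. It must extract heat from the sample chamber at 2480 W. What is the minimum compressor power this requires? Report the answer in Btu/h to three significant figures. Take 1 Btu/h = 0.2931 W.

In absolute terms T_C = 206.65 K and T_H = 294.25 K, so ΔT = 87.60 K.
COP_Carnot = T_C/ΔT = 206.65/87.60 = 2.359.
Ẇ_min = Q̇/COP_Carnot = 2480/2.359 = 1051 W = 3587 Btu/h.

3590 Btu/h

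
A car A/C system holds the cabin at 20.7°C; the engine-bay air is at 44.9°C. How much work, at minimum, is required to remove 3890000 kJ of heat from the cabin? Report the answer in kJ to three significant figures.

In absolute terms T_C = 293.85 K and T_H = 318.05 K, so ΔT = 24.20 K.
The reversible limit is COP_R = T_C/ΔT = 12.14, so W_min = Q_C/COP = Q_C·ΔT/T_C.
W_min = 3890000 × 24.20/293.85 = 320400 kJ.

320000 kJ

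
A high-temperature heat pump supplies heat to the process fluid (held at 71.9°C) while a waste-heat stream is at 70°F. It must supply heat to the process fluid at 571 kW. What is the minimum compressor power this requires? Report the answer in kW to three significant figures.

In absolute terms T_C = 294.26 K and T_H = 345.05 K, so ΔT = 50.79 K.
COP_Carnot = T_H/ΔT = 345.05/50.79 = 6.794.
Ẇ_min = Q̇/COP_Carnot = 571.0/6.794 = 84.05 kW.

84.0 kW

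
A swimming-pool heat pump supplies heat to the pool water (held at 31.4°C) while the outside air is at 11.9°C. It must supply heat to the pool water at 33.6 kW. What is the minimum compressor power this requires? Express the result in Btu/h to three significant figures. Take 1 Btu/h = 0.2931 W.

7340 Btu/h

In absolute terms T_C = 285.05 K and T_H = 304.55 K, so ΔT = 19.50 K.
COP_Carnot = T_H/ΔT = 304.55/19.50 = 15.62.
Ẇ_min = Q̇/COP_Carnot = 33.60/15.62 = 2.151 kW = 7340 Btu/h.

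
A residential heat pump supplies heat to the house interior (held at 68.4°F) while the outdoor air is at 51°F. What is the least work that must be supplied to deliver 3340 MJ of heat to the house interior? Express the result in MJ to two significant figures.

110 MJ

In absolute terms T_C = 283.71 K and T_H = 293.37 K, so ΔT = 9.667 K.
The reversible limit is COP_HP = T_H/ΔT = 30.35, so W_min = Q_H/COP = Q_H·ΔT/T_H.
W_min = 3340 × 9.667/293.37 = 110.1 MJ.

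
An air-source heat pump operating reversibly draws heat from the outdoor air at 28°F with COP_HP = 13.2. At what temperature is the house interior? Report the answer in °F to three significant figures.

68.0 °F

COP_HP = T_H/(T_H − T_C) rearranges to T_H = COP·T_C/(COP − 1).
With T_C = 270.93 K, T_H = 13.2 × 270.93/12.20 = 293.13 K.
Converting, 293.13 K = 67.97°F.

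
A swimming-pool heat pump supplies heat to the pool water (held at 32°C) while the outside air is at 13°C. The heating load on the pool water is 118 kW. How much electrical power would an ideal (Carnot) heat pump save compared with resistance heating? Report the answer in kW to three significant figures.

111 kW

In absolute terms T_C = 286.15 K and T_H = 305.15 K, so ΔT = 19.00 K.
COP_Carnot = T_H/ΔT = 305.15/19.00 = 16.06.
Resistance heating needs Ẇ_res = Q̇_H = 118.0 kW; the reversible heat pump needs only Ẇ_hp = Q̇_H/COP = 7.347 kW.
Saving = 118.0 − 7.347 = 110.7 kW.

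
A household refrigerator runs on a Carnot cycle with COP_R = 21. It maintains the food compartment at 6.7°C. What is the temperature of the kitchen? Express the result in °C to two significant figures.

20 °C

COP_R = T_C/(T_H − T_C) gives T_H − T_C = T_C/COP.
With T_C = 279.85 K, T_H = 279.85 × (1 + 1/21) = 293.18 K.
Converting, 293.18 K = 20.03°C.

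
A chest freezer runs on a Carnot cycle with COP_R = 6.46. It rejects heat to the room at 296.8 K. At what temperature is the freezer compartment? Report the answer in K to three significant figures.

For a Carnot refrigerator COP_R = T_C/(T_H − T_C), so T_C = COP·T_H/(1 + COP).
With T_H = 296.80 K, T_C = 6.46 × 296.80/7.460 = 257.01 K.

257 K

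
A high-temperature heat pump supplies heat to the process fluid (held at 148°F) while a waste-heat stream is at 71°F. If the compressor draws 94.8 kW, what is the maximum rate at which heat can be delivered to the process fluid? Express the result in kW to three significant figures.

748 kW

In absolute terms T_C = 294.82 K and T_H = 337.59 K, so ΔT = 42.78 K.
COP_Carnot = T_H/ΔT = 337.59/42.78 = 7.892.
Q̇_max = COP_Carnot × Ẇ = 7.892 × 94.80 kW = 748.1 kW.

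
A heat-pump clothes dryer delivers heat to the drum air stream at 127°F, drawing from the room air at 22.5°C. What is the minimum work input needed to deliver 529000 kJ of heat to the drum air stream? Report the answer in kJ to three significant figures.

49100 kJ

In absolute terms T_C = 295.65 K and T_H = 325.93 K, so ΔT = 30.28 K.
The reversible limit is COP_HP = T_H/ΔT = 10.76, so W_min = Q_H/COP = Q_H·ΔT/T_H.
W_min = 529000 × 30.28/325.93 = 49140 kJ.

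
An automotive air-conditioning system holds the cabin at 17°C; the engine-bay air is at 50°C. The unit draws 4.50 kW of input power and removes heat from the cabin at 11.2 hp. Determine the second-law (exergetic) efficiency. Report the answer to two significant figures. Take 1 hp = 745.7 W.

0.21

Converting, Q̇_C = 11.20 hp = 8.352 kW, so COP_actual = Q̇_C/Ẇ = 8.352/4.500 = 1.856.
In absolute terms T_C = 290.15 K and T_H = 323.15 K, so ΔT = 33.00 K.
COP_Carnot = T_C/ΔT = 290.15/33.00 = 8.792.
η_II = COP_actual/COP_Carnot = 1.856/8.792 = 0.2111.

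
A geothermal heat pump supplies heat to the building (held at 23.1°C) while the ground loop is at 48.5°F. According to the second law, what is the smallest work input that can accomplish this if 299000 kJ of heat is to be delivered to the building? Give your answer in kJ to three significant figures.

14100 kJ

In absolute terms T_C = 282.32 K and T_H = 296.25 K, so ΔT = 13.93 K.
The reversible limit is COP_HP = T_H/ΔT = 21.26, so W_min = Q_H/COP = Q_H·ΔT/T_H.
W_min = 299000 × 13.93/296.25 = 14060 kJ.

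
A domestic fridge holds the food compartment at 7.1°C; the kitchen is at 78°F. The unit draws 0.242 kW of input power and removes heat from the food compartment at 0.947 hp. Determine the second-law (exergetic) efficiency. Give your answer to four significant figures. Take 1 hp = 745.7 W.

Converting, Q̇_C = 0.9470 hp = 0.7062 kW, so COP_actual = Q̇_C/Ẇ = 0.7062/0.2420 = 2.918.
In absolute terms T_C = 280.25 K and T_H = 298.71 K, so ΔT = 18.46 K.
COP_Carnot = T_C/ΔT = 280.25/18.46 = 15.19.
η_II = COP_actual/COP_Carnot = 2.918/15.19 = 0.1922.

0.1922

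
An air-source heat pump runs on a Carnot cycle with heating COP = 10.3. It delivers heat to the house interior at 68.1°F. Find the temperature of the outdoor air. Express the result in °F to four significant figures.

16.86 °F

COP_HP = T_H/(T_H − T_C) gives T_H − T_C = T_H/COP.
With T_H = 293.21 K, T_C = 293.21 × (1 − 1/10.3) = 264.74 K.
Converting, 264.74 K = 16.86°F.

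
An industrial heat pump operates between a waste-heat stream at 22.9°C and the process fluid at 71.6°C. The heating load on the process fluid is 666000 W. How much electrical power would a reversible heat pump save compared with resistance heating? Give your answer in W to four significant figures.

571900 W

In absolute terms T_C = 296.05 K and T_H = 344.75 K, so ΔT = 48.70 K.
COP_Carnot = T_H/ΔT = 344.75/48.70 = 7.079.
Resistance heating needs Ẇ_res = Q̇_H = 666000 W; the reversible heat pump needs only Ẇ_hp = Q̇_H/COP = 94080 W.
Saving = 666000 − 94080 = 571900 W.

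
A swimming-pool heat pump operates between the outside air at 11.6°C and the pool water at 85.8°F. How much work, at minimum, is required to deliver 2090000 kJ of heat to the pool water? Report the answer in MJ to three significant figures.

126 MJ

In absolute terms T_C = 284.75 K and T_H = 303.04 K, so ΔT = 18.29 K.
The reversible limit is COP_HP = T_H/ΔT = 16.57, so W_min = Q_H/COP = Q_H·ΔT/T_H.
W_min = 2090000 × 18.29/303.04 = 126100 kJ = 126.1 MJ.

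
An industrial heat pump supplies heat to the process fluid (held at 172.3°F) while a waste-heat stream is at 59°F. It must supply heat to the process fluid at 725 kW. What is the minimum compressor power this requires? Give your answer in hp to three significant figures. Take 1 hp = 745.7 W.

In absolute terms T_C = 288.15 K and T_H = 351.09 K, so ΔT = 62.94 K.
COP_Carnot = T_H/ΔT = 351.09/62.94 = 5.578.
Ẇ_min = Q̇/COP_Carnot = 725.0/5.578 = 130.0 kW = 174.3 hp.

174 hp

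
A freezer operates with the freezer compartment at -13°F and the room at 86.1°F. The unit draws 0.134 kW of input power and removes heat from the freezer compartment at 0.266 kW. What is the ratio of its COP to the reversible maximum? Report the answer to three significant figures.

0.440

COP_actual = Q̇_C/Ẇ = 0.2660/0.1340 = 1.985.
In absolute terms T_C = 248.15 K and T_H = 303.21 K, so ΔT = 55.06 K.
COP_Carnot = T_C/ΔT = 248.15/55.06 = 4.507.
η_II = COP_actual/COP_Carnot = 1.985/4.507 = 0.4404.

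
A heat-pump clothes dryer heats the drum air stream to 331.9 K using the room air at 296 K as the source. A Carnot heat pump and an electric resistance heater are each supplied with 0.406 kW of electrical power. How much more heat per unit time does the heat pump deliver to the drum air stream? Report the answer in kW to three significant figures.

3.35 kW

The reservoir spacing is ΔT = 331.9 − 296 = 35.90 K.
COP_Carnot = T_H/ΔT = 331.90/35.90 = 9.245.
The heat pump delivers Q̇_H = COP × Ẇ = 3.754 kW; the resistance heater delivers Ẇ = 0.4060 kW.
Extra = (COP − 1)·Ẇ = 3.348 kW.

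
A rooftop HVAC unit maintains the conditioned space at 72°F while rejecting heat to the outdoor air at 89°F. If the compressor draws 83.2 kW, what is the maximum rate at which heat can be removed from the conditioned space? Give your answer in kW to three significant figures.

In absolute terms T_C = 295.37 K and T_H = 304.82 K, so ΔT = 9.444 K.
COP_Carnot = T_C/ΔT = 295.37/9.444 = 31.27.
Q̇_max = COP_Carnot × Ẇ = 31.27 × 83.20 kW = 2602 kW.

2600 kW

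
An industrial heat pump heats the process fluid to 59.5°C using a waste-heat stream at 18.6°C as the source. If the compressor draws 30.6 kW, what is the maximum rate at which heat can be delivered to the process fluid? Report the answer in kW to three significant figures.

249 kW

In absolute terms T_C = 291.75 K and T_H = 332.65 K, so ΔT = 40.90 K.
COP_Carnot = T_H/ΔT = 332.65/40.90 = 8.133.
Q̇_max = COP_Carnot × Ẇ = 8.133 × 30.60 kW = 248.9 kW.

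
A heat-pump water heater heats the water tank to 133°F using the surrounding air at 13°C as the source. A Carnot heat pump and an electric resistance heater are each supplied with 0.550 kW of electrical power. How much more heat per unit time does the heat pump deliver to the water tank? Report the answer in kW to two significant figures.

3.7 kW

In absolute terms T_C = 286.15 K and T_H = 329.26 K, so ΔT = 43.11 K.
COP_Carnot = T_H/ΔT = 329.26/43.11 = 7.638.
The heat pump delivers Q̇_H = COP × Ẇ = 4.201 kW; the resistance heater delivers Ẇ = 0.5500 kW.
Extra = (COP − 1)·Ẇ = 3.651 kW.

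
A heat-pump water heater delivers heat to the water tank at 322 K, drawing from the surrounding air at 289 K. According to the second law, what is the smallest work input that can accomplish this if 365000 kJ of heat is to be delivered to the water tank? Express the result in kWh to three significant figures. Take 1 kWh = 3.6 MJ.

10.4 kWh

The reservoir spacing is ΔT = 322 − 289 = 33.00 K.
The reversible limit is COP_HP = T_H/ΔT = 9.758, so W_min = Q_H/COP = Q_H·ΔT/T_H.
W_min = 365000 × 33.00/322.00 = 37410 kJ = 10.39 kWh.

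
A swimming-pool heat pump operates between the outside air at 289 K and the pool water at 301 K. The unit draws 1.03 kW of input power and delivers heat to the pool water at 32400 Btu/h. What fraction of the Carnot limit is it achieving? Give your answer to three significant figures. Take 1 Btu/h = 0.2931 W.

Converting, Q̇_H = 32400 Btu/h = 9.496 kW, so COP_actual = Q̇_H/Ẇ = 9.496/1.030 = 9.220.
The reservoir spacing is ΔT = 301 − 289 = 12.00 K.
COP_Carnot = T_H/ΔT = 301.00/12.00 = 25.08.
η_II = COP_actual/COP_Carnot = 9.220/25.08 = 0.3676.

0.368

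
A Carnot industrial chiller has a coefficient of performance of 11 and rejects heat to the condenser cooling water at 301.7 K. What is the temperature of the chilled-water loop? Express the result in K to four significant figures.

276.6 K

For a Carnot refrigerator COP_R = T_C/(T_H − T_C), so T_C = COP·T_H/(1 + COP).
With T_H = 301.70 K, T_C = 11 × 301.70/12.00 = 276.56 K.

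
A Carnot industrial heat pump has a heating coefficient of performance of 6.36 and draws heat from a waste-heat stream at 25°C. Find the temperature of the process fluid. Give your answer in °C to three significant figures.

COP_HP = T_H/(T_H − T_C) rearranges to T_H = COP·T_C/(COP − 1).
With T_C = 298.15 K, T_H = 6.36 × 298.15/5.360 = 353.77 K.
Converting, 353.77 K = 80.62°C.

80.6 °C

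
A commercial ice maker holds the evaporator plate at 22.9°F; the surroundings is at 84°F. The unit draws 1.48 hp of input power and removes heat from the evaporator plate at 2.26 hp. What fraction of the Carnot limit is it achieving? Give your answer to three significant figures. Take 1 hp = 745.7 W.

COP_actual = Q̇_C/Ẇ = 2.260/1.480 = 1.527.
In absolute terms T_C = 268.09 K and T_H = 302.04 K, so ΔT = 33.94 K.
COP_Carnot = T_C/ΔT = 268.09/33.94 = 7.898.
η_II = COP_actual/COP_Carnot = 1.527/7.898 = 0.1933.

0.193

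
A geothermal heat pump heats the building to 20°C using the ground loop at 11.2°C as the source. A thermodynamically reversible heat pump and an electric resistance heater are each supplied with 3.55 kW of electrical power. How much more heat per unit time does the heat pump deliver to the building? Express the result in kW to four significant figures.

114.7 kW

In absolute terms T_C = 284.35 K and T_H = 293.15 K, so ΔT = 8.800 K.
COP_Carnot = T_H/ΔT = 293.15/8.800 = 33.31.
The heat pump delivers Q̇_H = COP × Ẇ = 118.3 kW; the resistance heater delivers Ẇ = 3.550 kW.
Extra = (COP − 1)·Ẇ = 114.7 kW.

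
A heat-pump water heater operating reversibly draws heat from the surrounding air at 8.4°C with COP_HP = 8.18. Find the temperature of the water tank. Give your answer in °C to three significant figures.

COP_HP = T_H/(T_H − T_C) rearranges to T_H = COP·T_C/(COP − 1).
With T_C = 281.55 K, T_H = 8.18 × 281.55/7.180 = 320.76 K.
Converting, 320.76 K = 47.61°C.

47.6 °C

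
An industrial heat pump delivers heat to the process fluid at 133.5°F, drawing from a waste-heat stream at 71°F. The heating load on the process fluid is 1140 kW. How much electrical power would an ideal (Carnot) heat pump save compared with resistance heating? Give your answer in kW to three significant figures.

1020 kW

In absolute terms T_C = 294.82 K and T_H = 329.54 K, so ΔT = 34.72 K.
COP_Carnot = T_H/ΔT = 329.54/34.72 = 9.491.
Resistance heating needs Ẇ_res = Q̇_H = 1140 kW; the reversible heat pump needs only Ẇ_hp = Q̇_H/COP = 120.1 kW.
Saving = 1140 − 120.1 = 1020 kW.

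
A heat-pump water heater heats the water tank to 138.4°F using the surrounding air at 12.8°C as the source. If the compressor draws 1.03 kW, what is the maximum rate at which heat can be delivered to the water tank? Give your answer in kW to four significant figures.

In absolute terms T_C = 285.95 K and T_H = 332.26 K, so ΔT = 46.31 K.
COP_Carnot = T_H/ΔT = 332.26/46.31 = 7.175.
Q̇_max = COP_Carnot × Ẇ = 7.175 × 1.030 kW = 7.390 kW.

7.390 kW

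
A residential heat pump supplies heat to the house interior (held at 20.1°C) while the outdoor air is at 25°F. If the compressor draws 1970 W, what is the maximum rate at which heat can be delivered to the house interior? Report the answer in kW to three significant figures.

In absolute terms T_C = 269.26 K and T_H = 293.25 K, so ΔT = 23.99 K.
COP_Carnot = T_H/ΔT = 293.25/23.99 = 12.22.
Q̇_max = COP_Carnot × Ẇ = 12.22 × 1970 W = 24080 W = 24.08 kW.

24.1 kW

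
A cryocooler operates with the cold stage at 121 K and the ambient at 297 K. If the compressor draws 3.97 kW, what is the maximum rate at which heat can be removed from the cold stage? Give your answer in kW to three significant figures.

The reservoir spacing is ΔT = 297 − 121 = 176.0 K.
COP_Carnot = T_C/ΔT = 121.00/176.0 = 0.6875.
Q̇_max = COP_Carnot × Ẇ = 0.6875 × 3.970 kW = 2.729 kW.

2.73 kW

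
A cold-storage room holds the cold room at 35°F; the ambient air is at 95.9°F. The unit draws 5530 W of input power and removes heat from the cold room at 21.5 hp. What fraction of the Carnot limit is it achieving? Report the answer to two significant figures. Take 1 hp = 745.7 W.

Converting, Q̇_C = 21.50 hp = 16030 W, so COP_actual = Q̇_C/Ẇ = 16030/5530 = 2.899.
In absolute terms T_C = 274.82 K and T_H = 308.65 K, so ΔT = 33.83 K.
COP_Carnot = T_C/ΔT = 274.82/33.83 = 8.123.
η_II = COP_actual/COP_Carnot = 2.899/8.123 = 0.3569.

0.36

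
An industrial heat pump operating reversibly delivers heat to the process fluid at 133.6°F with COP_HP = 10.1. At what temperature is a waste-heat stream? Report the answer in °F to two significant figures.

75 °F

COP_HP = T_H/(T_H − T_C) gives T_H − T_C = T_H/COP.
With T_H = 329.59 K, T_C = 329.59 × (1 − 1/10.1) = 296.96 K.
Converting, 296.96 K = 74.86°F.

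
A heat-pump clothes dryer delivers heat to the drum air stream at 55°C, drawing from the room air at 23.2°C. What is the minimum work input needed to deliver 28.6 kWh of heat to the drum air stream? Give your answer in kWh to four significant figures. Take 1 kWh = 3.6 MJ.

In absolute terms T_C = 296.35 K and T_H = 328.15 K, so ΔT = 31.80 K.
The reversible limit is COP_HP = T_H/ΔT = 10.32, so W_min = Q_H/COP = Q_H·ΔT/T_H.
W_min = 28.60 × 31.80/328.15 = 2.772 kWh.

2.772 kWh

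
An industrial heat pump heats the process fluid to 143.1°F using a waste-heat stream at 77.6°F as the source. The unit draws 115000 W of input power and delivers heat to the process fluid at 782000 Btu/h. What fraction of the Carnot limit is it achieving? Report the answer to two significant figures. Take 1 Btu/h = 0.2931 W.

Converting, Q̇_H = 782000 Btu/h = 229200 W, so COP_actual = Q̇_H/Ẇ = 229200/115000 = 1.993.
In absolute terms T_C = 298.48 K and T_H = 334.87 K, so ΔT = 36.39 K.
COP_Carnot = T_H/ΔT = 334.87/36.39 = 9.203.
η_II = COP_actual/COP_Carnot = 1.993/9.203 = 0.2166.

0.22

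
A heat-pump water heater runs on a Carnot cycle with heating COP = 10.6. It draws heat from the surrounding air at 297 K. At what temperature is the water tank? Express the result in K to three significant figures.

328 K

COP_HP = T_H/(T_H − T_C) rearranges to T_H = COP·T_C/(COP − 1).
With T_C = 297.00 K, T_H = 10.6 × 297.00/9.600 = 327.94 K.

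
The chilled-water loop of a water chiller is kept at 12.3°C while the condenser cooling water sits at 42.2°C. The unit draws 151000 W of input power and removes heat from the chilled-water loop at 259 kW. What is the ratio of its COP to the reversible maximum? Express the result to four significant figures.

0.1797

Converting, Q̇_C = 259.0 kW = 259000 W, so COP_actual = Q̇_C/Ẇ = 259000/151000 = 1.715.
In absolute terms T_C = 285.45 K and T_H = 315.35 K, so ΔT = 29.90 K.
COP_Carnot = T_C/ΔT = 285.45/29.90 = 9.547.
η_II = COP_actual/COP_Carnot = 1.715/9.547 = 0.1797.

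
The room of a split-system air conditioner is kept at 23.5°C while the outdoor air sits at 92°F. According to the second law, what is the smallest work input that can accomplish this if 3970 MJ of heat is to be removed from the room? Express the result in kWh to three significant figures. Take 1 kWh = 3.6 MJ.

In absolute terms T_C = 296.65 K and T_H = 306.48 K, so ΔT = 9.833 K.
The reversible limit is COP_R = T_C/ΔT = 30.17, so W_min = Q_C/COP = Q_C·ΔT/T_C.
W_min = 3970 × 9.833/296.65 = 131.6 MJ = 36.55 kWh.

36.6 kWh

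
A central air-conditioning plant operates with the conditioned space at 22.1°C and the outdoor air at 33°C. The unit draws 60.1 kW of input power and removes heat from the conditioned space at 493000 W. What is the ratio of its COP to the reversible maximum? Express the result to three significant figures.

0.303

Converting, Q̇_C = 493000 W = 493.0 kW, so COP_actual = Q̇_C/Ẇ = 493.0/60.10 = 8.203.
In absolute terms T_C = 295.25 K and T_H = 306.15 K, so ΔT = 10.90 K.
COP_Carnot = T_C/ΔT = 295.25/10.90 = 27.09.
η_II = COP_actual/COP_Carnot = 8.203/27.09 = 0.3028.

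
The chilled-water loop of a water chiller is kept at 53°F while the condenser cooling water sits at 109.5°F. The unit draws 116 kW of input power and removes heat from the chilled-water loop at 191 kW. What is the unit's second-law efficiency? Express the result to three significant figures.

0.181

COP_actual = Q̇_C/Ẇ = 191.0/116.0 = 1.647.
In absolute terms T_C = 284.82 K and T_H = 316.21 K, so ΔT = 31.39 K.
COP_Carnot = T_C/ΔT = 284.82/31.39 = 9.074.
η_II = COP_actual/COP_Carnot = 1.647/9.074 = 0.1815.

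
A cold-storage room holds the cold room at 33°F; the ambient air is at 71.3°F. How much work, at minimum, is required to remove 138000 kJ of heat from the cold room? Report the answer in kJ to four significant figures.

In absolute terms T_C = 273.71 K and T_H = 294.98 K, so ΔT = 21.28 K.
The reversible limit is COP_R = T_C/ΔT = 12.86, so W_min = Q_C/COP = Q_C·ΔT/T_C.
W_min = 138000 × 21.28/273.71 = 10730 kJ.

10730 kJ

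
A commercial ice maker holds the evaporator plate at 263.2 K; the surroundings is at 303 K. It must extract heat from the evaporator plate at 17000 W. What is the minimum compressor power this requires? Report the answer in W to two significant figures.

2600 W

The reservoir spacing is ΔT = 303 − 263.2 = 39.80 K.
COP_Carnot = T_C/ΔT = 263.20/39.80 = 6.613.
Ẇ_min = Q̇/COP_Carnot = 17000/6.613 = 2571 W.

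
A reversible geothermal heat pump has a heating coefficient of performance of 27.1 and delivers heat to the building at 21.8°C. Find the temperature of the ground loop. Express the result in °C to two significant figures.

COP_HP = T_H/(T_H − T_C) gives T_H − T_C = T_H/COP.
With T_H = 294.95 K, T_C = 294.95 × (1 − 1/27.1) = 284.07 K.
Converting, 284.07 K = 10.92°C.

11 °C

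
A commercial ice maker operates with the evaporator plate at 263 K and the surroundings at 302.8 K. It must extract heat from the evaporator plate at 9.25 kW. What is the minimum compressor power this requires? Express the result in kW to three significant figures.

1.40 kW

The reservoir spacing is ΔT = 302.8 − 263 = 39.80 K.
COP_Carnot = T_C/ΔT = 263.00/39.80 = 6.608.
Ẇ_min = Q̇/COP_Carnot = 9.250/6.608 = 1.400 kW.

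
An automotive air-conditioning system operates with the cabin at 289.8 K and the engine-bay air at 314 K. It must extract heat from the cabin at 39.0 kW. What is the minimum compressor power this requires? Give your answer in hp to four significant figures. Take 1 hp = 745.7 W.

4.367 hp

The reservoir spacing is ΔT = 314 − 289.8 = 24.20 K.
COP_Carnot = T_C/ΔT = 289.80/24.20 = 11.98.
Ẇ_min = Q̇/COP_Carnot = 39.00/11.98 = 3.257 kW = 4.367 hp.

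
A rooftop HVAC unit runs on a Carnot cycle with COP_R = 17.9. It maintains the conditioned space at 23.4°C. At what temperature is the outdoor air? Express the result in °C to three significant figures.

40.0 °C

COP_R = T_C/(T_H − T_C) gives T_H − T_C = T_C/COP.
With T_C = 296.55 K, T_H = 296.55 × (1 + 1/17.9) = 313.12 K.
Converting, 313.12 K = 39.97°C.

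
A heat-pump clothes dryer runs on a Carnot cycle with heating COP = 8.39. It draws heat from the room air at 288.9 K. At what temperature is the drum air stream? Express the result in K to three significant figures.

COP_HP = T_H/(T_H − T_C) rearranges to T_H = COP·T_C/(COP − 1).
With T_C = 288.90 K, T_H = 8.39 × 288.90/7.390 = 327.99 K.

328 K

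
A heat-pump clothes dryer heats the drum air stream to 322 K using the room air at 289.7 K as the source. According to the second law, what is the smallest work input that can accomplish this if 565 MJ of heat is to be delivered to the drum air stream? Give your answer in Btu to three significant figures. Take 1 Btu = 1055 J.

53700 Btu

The reservoir spacing is ΔT = 322 − 289.7 = 32.30 K.
The reversible limit is COP_HP = T_H/ΔT = 9.969, so W_min = Q_H/COP = Q_H·ΔT/T_H.
W_min = 565.0 × 32.30/322.00 = 56.68 MJ = 53720 Btu.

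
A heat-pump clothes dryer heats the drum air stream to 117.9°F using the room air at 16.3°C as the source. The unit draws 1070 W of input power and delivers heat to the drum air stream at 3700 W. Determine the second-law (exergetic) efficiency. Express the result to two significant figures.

COP_actual = Q̇_H/Ẇ = 3700/1070 = 3.458.
In absolute terms T_C = 289.45 K and T_H = 320.87 K, so ΔT = 31.42 K.
COP_Carnot = T_H/ΔT = 320.87/31.42 = 10.21.
η_II = COP_actual/COP_Carnot = 3.458/10.21 = 0.3386.

0.34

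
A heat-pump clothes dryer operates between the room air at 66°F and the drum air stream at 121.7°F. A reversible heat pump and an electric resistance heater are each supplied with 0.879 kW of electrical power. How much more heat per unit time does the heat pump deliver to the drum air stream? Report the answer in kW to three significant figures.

In absolute terms T_C = 292.04 K and T_H = 322.98 K, so ΔT = 30.94 K.
COP_Carnot = T_H/ΔT = 322.98/30.94 = 10.44.
The heat pump delivers Q̇_H = COP × Ẇ = 9.175 kW; the resistance heater delivers Ẇ = 0.8790 kW.
Extra = (COP − 1)·Ẇ = 8.296 kW.

8.30 kW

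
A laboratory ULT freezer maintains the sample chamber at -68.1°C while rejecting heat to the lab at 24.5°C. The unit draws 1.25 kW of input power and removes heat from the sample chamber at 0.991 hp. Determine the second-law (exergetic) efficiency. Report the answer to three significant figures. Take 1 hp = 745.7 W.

Converting, Q̇_C = 0.9910 hp = 0.7390 kW, so COP_actual = Q̇_C/Ẇ = 0.7390/1.250 = 0.5912.
In absolute terms T_C = 205.05 K and T_H = 297.65 K, so ΔT = 92.60 K.
COP_Carnot = T_C/ΔT = 205.05/92.60 = 2.214.
η_II = COP_actual/COP_Carnot = 0.5912/2.214 = 0.2670.

0.267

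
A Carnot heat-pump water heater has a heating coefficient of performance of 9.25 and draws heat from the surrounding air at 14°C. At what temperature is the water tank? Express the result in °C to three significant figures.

48.8 °C

COP_HP = T_H/(T_H − T_C) rearranges to T_H = COP·T_C/(COP − 1).
With T_C = 287.15 K, T_H = 9.25 × 287.15/8.250 = 321.96 K.
Converting, 321.96 K = 48.81°C.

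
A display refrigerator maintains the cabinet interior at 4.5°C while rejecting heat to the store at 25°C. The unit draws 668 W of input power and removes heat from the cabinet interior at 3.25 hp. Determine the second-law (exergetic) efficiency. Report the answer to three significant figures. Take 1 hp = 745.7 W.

0.268

Converting, Q̇_C = 3.250 hp = 2424 W, so COP_actual = Q̇_C/Ẇ = 2424/668.0 = 3.628.
In absolute terms T_C = 277.65 K and T_H = 298.15 K, so ΔT = 20.50 K.
COP_Carnot = T_C/ΔT = 277.65/20.50 = 13.54.
η_II = COP_actual/COP_Carnot = 3.628/13.54 = 0.2679.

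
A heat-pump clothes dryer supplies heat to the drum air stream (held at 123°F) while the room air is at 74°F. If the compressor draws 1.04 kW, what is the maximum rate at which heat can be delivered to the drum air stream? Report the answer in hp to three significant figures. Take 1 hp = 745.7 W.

In absolute terms T_C = 296.48 K and T_H = 323.71 K, so ΔT = 27.22 K.
COP_Carnot = T_H/ΔT = 323.71/27.22 = 11.89.
Q̇_max = COP_Carnot × Ẇ = 11.89 × 1.040 kW = 12.37 kW = 16.58 hp.

16.6 hp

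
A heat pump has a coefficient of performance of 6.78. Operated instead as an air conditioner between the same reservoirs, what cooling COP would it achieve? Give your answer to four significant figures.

Since Q_H = Q_C + W for any cycle, COP_R = Q_C/W = Q_H/W − 1.
COP_R = 6.78 − 1 = 5.78.

5.780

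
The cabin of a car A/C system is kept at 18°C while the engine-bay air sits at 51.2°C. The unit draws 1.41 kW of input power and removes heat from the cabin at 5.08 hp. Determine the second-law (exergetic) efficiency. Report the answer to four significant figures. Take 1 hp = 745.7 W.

Converting, Q̇_C = 5.080 hp = 3.788 kW, so COP_actual = Q̇_C/Ẇ = 3.788/1.410 = 2.687.
In absolute terms T_C = 291.15 K and T_H = 324.35 K, so ΔT = 33.20 K.
COP_Carnot = T_C/ΔT = 291.15/33.20 = 8.770.
η_II = COP_actual/COP_Carnot = 2.687/8.770 = 0.3064.

0.3064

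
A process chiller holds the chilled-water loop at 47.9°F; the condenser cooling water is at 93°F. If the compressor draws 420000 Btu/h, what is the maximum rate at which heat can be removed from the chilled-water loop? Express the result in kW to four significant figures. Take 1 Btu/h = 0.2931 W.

1385 kW

In absolute terms T_C = 281.98 K and T_H = 307.04 K, so ΔT = 25.06 K.
COP_Carnot = T_C/ΔT = 281.98/25.06 = 11.25.
Q̇_max = COP_Carnot × Ẇ = 11.25 × 420000 Btu/h = 4727000 Btu/h = 1385 kW.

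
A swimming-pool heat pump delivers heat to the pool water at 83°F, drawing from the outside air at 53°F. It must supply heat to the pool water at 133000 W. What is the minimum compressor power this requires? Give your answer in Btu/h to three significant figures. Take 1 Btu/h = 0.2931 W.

In absolute terms T_C = 284.82 K and T_H = 301.48 K, so ΔT = 16.67 K.
COP_Carnot = T_H/ΔT = 301.48/16.67 = 18.09.
Ẇ_min = Q̇/COP_Carnot = 133000/18.09 = 7353 W = 25090 Btu/h.

25100 Btu/h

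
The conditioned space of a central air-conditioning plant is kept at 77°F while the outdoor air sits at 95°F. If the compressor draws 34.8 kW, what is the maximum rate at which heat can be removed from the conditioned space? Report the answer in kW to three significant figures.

In absolute terms T_C = 298.15 K and T_H = 308.15 K, so ΔT = 10.00 K.
COP_Carnot = T_C/ΔT = 298.15/10.00 = 29.82.
Q̇_max = COP_Carnot × Ẇ = 29.82 × 34.80 kW = 1038 kW.

1040 kW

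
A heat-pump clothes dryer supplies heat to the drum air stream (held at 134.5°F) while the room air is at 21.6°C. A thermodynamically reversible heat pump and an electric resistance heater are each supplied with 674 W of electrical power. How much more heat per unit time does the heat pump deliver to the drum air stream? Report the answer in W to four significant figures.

In absolute terms T_C = 294.75 K and T_H = 330.09 K, so ΔT = 35.34 K.
COP_Carnot = T_H/ΔT = 330.09/35.34 = 9.339.
The heat pump delivers Q̇_H = COP × Ẇ = 6295 W; the resistance heater delivers Ẇ = 674.0 W.
Extra = (COP − 1)·Ẇ = 5621 W.

5621 W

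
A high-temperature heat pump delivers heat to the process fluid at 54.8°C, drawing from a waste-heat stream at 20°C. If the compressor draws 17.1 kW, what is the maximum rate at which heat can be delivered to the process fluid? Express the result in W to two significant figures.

160000 W

In absolute terms T_C = 293.15 K and T_H = 327.95 K, so ΔT = 34.80 K.
COP_Carnot = T_H/ΔT = 327.95/34.80 = 9.424.
Q̇_max = COP_Carnot × Ẇ = 9.424 × 17.10 kW = 161.1 kW = 161100 W.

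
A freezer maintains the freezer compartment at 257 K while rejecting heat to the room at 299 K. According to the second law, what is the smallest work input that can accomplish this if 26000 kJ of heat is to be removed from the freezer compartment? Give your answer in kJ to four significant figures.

4249 kJ

The reservoir spacing is ΔT = 299 − 257 = 42.00 K.
The reversible limit is COP_R = T_C/ΔT = 6.119, so W_min = Q_C/COP = Q_C·ΔT/T_C.
W_min = 26000 × 42.00/257.00 = 4249 kJ.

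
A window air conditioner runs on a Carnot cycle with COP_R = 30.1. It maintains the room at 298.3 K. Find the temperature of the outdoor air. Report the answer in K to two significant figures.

COP_R = T_C/(T_H − T_C) gives T_H − T_C = T_C/COP.
With T_C = 298.30 K, T_H = 298.30 × (1 + 1/30.1) = 308.21 K.

310 K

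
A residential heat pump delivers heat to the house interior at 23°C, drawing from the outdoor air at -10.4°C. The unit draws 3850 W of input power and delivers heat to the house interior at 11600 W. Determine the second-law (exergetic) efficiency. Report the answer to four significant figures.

0.3398

COP_actual = Q̇_H/Ẇ = 11600/3850 = 3.013.
In absolute terms T_C = 262.75 K and T_H = 296.15 K, so ΔT = 33.40 K.
COP_Carnot = T_H/ΔT = 296.15/33.40 = 8.867.
η_II = COP_actual/COP_Carnot = 3.013/8.867 = 0.3398.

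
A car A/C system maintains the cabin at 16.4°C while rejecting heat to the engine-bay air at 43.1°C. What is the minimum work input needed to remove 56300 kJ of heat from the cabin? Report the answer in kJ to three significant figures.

5190 kJ

In absolute terms T_C = 289.55 K and T_H = 316.25 K, so ΔT = 26.70 K.
The reversible limit is COP_R = T_C/ΔT = 10.84, so W_min = Q_C/COP = Q_C·ΔT/T_C.
W_min = 56300 × 26.70/289.55 = 5192 kJ.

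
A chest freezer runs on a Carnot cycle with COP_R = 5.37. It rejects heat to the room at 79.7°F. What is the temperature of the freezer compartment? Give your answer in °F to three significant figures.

-4.97 °F

For a Carnot refrigerator COP_R = T_C/(T_H − T_C), so T_C = COP·T_H/(1 + COP).
With T_H = 299.65 K, T_C = 5.37 × 299.65/6.370 = 252.61 K.
Converting, 252.61 K = -4.97°F.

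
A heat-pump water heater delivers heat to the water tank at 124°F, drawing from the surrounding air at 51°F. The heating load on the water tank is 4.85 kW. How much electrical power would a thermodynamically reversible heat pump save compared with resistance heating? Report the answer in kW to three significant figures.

In absolute terms T_C = 283.71 K and T_H = 324.26 K, so ΔT = 40.56 K.
COP_Carnot = T_H/ΔT = 324.26/40.56 = 7.995.
Resistance heating needs Ẇ_res = Q̇_H = 4.850 kW; the reversible heat pump needs only Ẇ_hp = Q̇_H/COP = 0.6066 kW.
Saving = 4.850 − 0.6066 = 4.243 kW.

4.24 kW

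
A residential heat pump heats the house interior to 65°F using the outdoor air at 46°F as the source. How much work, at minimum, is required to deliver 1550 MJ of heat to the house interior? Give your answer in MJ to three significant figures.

In absolute terms T_C = 280.93 K and T_H = 291.48 K, so ΔT = 10.56 K.
The reversible limit is COP_HP = T_H/ΔT = 27.61, so W_min = Q_H/COP = Q_H·ΔT/T_H.
W_min = 1550 × 10.56/291.48 = 56.13 MJ.

56.1 MJ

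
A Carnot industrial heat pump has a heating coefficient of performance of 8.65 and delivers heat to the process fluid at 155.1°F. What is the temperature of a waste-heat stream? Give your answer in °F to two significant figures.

COP_HP = T_H/(T_H − T_C) gives T_H − T_C = T_H/COP.
With T_H = 341.54 K, T_C = 341.54 × (1 − 1/8.65) = 302.05 K.
Converting, 302.05 K = 84.03°F.

84 °F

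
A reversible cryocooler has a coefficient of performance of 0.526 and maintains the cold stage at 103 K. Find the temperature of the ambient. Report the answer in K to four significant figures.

298.8 K

COP_R = T_C/(T_H − T_C) gives T_H − T_C = T_C/COP.
With T_C = 103.00 K, T_H = 103.00 × (1 + 1/0.526) = 298.82 K.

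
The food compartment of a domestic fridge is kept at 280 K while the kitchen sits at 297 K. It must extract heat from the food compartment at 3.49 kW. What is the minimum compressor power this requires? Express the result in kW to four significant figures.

0.2119 kW

The reservoir spacing is ΔT = 297 − 280 = 17.00 K.
COP_Carnot = T_C/ΔT = 280.00/17.00 = 16.47.
Ẇ_min = Q̇/COP_Carnot = 3.490/16.47 = 0.2119 kW.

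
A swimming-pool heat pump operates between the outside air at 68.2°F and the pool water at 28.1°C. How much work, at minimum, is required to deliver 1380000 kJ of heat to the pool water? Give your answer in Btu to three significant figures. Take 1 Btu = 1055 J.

34700 Btu

In absolute terms T_C = 293.26 K and T_H = 301.25 K, so ΔT = 7.989 K.
The reversible limit is COP_HP = T_H/ΔT = 37.71, so W_min = Q_H/COP = Q_H·ΔT/T_H.
W_min = 1380000 × 7.989/301.25 = 36600 kJ = 34690 Btu.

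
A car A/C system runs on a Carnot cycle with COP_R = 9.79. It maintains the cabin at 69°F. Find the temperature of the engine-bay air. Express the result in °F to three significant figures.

123 °F

COP_R = T_C/(T_H − T_C) gives T_H − T_C = T_C/COP.
With T_C = 293.71 K, T_H = 293.71 × (1 + 1/9.79) = 323.71 K.
Converting, 323.71 K = 123.00°F.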